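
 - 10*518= - 5180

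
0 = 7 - 7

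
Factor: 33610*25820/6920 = 21695255/173   =  5^1*173^( - 1)*1291^1*3361^1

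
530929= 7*75847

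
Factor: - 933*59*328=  - 18055416=- 2^3*3^1 * 41^1 * 59^1*311^1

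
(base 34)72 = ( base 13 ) 156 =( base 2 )11110000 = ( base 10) 240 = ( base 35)6U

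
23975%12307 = 11668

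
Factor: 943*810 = 763830 = 2^1*3^4*5^1*23^1*41^1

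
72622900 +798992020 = 871614920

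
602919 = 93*6483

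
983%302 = 77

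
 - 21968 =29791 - 51759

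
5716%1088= 276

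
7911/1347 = 2637/449 = 5.87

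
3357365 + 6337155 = 9694520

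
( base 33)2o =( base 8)132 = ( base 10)90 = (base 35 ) 2K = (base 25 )3f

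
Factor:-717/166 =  - 2^( - 1)*3^1*83^(  -  1)*239^1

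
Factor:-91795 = -5^1*11^1*1669^1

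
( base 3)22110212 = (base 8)14043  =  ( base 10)6179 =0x1823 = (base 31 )6DA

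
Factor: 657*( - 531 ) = -3^4*59^1 * 73^1 = - 348867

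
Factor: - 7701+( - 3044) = -5^1*7^1*307^1= - 10745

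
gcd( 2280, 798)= 114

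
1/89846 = 1/89846 =0.00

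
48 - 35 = 13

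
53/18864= 53/18864 = 0.00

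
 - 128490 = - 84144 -44346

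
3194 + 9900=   13094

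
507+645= 1152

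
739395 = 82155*9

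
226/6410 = 113/3205 = 0.04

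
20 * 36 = 720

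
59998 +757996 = 817994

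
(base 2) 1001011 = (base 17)47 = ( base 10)75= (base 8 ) 113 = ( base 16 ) 4b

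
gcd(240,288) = 48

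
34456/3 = 11485 + 1/3 = 11485.33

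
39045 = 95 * 411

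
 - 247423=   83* (  -  2981 )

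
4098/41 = 99 + 39/41 = 99.95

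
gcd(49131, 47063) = 1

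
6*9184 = 55104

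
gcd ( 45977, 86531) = 1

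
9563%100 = 63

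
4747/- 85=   -  4747/85= - 55.85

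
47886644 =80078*598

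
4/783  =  4/783  =  0.01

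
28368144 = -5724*( - 4956 ) 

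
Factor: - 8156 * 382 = -2^3 * 191^1*2039^1 =- 3115592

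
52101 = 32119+19982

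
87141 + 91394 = 178535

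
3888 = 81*48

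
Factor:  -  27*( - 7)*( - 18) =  - 3402 = - 2^1*3^5*7^1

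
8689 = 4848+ 3841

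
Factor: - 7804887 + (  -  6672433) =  - 14477320 = - 2^3*5^1*11^1*13^1*2531^1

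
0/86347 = 0 = 0.00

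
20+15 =35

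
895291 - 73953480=-73058189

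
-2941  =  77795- 80736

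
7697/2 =7697/2 = 3848.50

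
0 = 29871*0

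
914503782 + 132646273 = 1047150055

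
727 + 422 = 1149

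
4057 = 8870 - 4813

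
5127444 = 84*61041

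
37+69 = 106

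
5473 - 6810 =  - 1337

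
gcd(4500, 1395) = 45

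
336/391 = 336/391= 0.86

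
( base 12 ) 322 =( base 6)2042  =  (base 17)19G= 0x1CA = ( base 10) 458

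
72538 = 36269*2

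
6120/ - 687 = - 9+21/229=- 8.91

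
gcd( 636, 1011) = 3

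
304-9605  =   -9301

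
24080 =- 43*( - 560 ) 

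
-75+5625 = 5550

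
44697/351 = 14899/117=127.34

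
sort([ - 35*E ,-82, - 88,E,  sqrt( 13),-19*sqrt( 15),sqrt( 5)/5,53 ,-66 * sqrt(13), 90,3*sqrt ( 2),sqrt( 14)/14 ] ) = [-66 * sqrt( 13 ),-35*E, - 88, - 82, - 19*sqrt(15 ),sqrt( 14)/14, sqrt(5 )/5,E,sqrt(13),3*sqrt( 2),53, 90]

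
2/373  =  2/373 = 0.01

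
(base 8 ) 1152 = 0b1001101010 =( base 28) M2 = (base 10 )618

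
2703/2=2703/2 = 1351.50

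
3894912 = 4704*828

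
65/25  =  2+3/5= 2.60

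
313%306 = 7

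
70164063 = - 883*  ( - 79461)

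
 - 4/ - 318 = 2/159 = 0.01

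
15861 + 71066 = 86927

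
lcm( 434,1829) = 25606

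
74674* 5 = 373370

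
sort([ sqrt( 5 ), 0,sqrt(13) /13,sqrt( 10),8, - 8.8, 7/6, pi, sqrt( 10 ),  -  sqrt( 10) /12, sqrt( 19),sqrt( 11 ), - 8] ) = [-8.8 , - 8, - sqrt( 10) /12, 0,sqrt (13)/13,7/6,sqrt( 5),pi,  sqrt(10 ),sqrt( 10 ),sqrt( 11)  ,  sqrt( 19),8]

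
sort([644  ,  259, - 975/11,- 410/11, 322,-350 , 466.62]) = [-350,-975/11, - 410/11,259,322,  466.62,644]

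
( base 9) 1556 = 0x4a1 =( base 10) 1185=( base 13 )702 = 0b10010100001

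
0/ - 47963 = 0/1 = - 0.00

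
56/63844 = 14/15961 = 0.00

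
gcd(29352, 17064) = 24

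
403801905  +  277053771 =680855676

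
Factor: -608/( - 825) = 2^5*3^( - 1)*5^( - 2 )*11^(-1 )*19^1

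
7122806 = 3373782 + 3749024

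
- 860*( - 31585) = 27163100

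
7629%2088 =1365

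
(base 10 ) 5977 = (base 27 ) 85A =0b1011101011001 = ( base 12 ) 3561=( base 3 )22012101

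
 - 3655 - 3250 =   -  6905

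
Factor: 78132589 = 71^1*233^1*4723^1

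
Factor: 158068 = 2^2 * 43^1 * 919^1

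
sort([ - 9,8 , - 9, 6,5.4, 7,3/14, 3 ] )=[ - 9, - 9,3/14,3,5.4, 6, 7,8]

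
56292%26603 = 3086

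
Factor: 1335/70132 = 15/788 = 2^( - 2)  *3^1*5^1*197^(- 1 ) 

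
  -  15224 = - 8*1903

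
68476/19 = 3604  =  3604.00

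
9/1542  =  3/514 = 0.01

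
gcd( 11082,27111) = 3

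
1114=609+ 505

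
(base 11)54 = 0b111011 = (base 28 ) 23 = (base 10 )59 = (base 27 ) 25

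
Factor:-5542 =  - 2^1*17^1*163^1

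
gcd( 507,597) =3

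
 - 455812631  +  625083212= 169270581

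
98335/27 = 3642+ 1/27 = 3642.04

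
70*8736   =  611520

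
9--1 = 10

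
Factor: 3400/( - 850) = -2^2 =-4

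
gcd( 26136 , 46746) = 18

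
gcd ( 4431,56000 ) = 7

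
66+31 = 97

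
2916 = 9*324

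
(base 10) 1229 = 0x4CD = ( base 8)2315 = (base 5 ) 14404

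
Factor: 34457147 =17^1*43^1*47137^1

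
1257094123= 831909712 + 425184411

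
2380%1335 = 1045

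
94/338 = 47/169 = 0.28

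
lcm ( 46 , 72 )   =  1656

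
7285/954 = 7 + 607/954  =  7.64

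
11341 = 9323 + 2018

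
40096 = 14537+25559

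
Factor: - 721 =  - 7^1* 103^1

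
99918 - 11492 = 88426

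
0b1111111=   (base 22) 5h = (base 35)3M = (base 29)4B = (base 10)127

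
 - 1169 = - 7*167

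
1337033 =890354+446679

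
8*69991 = 559928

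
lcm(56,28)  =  56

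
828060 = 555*1492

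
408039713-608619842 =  - 200580129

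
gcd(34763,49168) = 1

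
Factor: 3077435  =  5^1*211^1*2917^1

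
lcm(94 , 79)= 7426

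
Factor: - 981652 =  - 2^2*7^1*35059^1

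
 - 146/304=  - 73/152 = - 0.48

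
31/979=31/979 = 0.03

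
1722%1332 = 390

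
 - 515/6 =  - 515/6 = -85.83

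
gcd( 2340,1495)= 65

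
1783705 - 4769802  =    -  2986097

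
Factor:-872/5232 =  - 2^( - 1)*3^( - 1 ) = - 1/6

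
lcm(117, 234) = 234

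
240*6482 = 1555680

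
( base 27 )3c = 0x5d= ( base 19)4H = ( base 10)93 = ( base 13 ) 72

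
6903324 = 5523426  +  1379898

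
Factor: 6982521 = 3^1*7^1*13^1*25577^1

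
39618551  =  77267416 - 37648865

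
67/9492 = 67/9492 = 0.01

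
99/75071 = 99/75071 = 0.00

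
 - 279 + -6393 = -6672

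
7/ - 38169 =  - 1 + 38162/38169= - 0.00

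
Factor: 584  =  2^3*73^1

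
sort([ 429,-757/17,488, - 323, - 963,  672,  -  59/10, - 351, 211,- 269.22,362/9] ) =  [ - 963,  -  351, - 323, - 269.22, - 757/17,-59/10, 362/9, 211, 429,  488, 672 ] 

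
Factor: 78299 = 13^1*19^1*317^1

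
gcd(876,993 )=3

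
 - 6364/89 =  - 72+44/89  =  - 71.51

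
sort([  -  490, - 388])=[-490, - 388 ]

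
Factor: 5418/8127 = 2/3 = 2^1 * 3^( - 1 )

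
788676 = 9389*84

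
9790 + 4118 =13908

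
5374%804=550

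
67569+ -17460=50109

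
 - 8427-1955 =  - 10382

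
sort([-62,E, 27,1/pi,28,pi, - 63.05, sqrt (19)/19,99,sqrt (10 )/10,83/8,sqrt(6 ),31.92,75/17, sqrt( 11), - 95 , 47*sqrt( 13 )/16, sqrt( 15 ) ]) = [ - 95,-63.05, -62,sqrt(19 ) /19,sqrt (10 ) /10, 1/pi,sqrt( 6), E, pi, sqrt( 11 ),sqrt( 15), 75/17,83/8,47 * sqrt(13)/16,27 , 28,31.92,99]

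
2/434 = 1/217 = 0.00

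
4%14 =4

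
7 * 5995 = 41965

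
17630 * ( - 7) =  - 123410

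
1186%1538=1186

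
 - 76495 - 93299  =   - 169794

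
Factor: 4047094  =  2^1*2023547^1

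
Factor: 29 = 29^1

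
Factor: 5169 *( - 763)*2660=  - 2^2*3^1*5^1*7^2*19^1 * 109^1 *1723^1 =-10490899020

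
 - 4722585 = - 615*7679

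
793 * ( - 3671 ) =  -2911103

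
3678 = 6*613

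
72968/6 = 12161+1/3= 12161.33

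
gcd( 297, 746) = 1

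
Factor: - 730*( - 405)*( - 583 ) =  - 172363950 = - 2^1 * 3^4*5^2*11^1*53^1*73^1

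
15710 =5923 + 9787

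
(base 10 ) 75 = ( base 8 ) 113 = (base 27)2L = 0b1001011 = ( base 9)83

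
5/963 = 5/963  =  0.01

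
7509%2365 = 414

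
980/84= 35/3 = 11.67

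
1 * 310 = 310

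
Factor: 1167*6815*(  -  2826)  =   - 2^1*3^3* 5^1*29^1*47^1* 157^1*389^1 = -22475474730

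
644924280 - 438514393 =206409887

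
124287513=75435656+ 48851857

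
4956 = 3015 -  - 1941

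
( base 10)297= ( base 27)B0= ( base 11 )250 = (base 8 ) 451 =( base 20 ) eh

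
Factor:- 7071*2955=-20894805 = -3^2*5^1*197^1*2357^1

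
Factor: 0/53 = 0 = 0^1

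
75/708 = 25/236 =0.11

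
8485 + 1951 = 10436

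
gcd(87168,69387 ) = 3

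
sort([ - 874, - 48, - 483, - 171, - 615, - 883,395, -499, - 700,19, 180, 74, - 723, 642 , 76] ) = [ - 883,-874,- 723, - 700, - 615, - 499 ,  -  483, - 171  , - 48, 19, 74, 76 , 180, 395,642] 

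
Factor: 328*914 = 2^4*41^1*457^1 = 299792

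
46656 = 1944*24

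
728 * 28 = 20384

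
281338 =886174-604836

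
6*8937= 53622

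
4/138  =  2/69 = 0.03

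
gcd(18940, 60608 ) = 3788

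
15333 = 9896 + 5437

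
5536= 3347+2189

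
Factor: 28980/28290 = 42/41 = 2^1*3^1 * 7^1 * 41^( - 1)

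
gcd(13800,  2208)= 552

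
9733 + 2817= 12550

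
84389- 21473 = 62916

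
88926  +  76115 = 165041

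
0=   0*595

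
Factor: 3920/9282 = 2^3 * 3^( - 1)*5^1*7^1*13^( - 1)*17^( - 1 )=280/663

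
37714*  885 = 33376890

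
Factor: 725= 5^2*29^1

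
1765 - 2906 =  - 1141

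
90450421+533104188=623554609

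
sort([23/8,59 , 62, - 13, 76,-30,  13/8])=[ - 30, - 13 , 13/8,  23/8, 59, 62,76 ]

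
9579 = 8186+1393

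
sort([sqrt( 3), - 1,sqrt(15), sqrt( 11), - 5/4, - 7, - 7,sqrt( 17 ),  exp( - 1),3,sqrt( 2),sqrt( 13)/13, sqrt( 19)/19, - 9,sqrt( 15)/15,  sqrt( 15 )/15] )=[ - 9, - 7, - 7, - 5/4, - 1,sqrt( 19) /19, sqrt( 15)/15,sqrt( 15)/15, sqrt( 13)/13,exp(-1 ), sqrt(2 ), sqrt( 3),3,sqrt( 11 ),sqrt( 15 ),sqrt( 17)] 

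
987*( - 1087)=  - 1072869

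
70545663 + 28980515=99526178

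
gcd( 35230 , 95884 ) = 2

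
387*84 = 32508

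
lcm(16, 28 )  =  112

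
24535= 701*35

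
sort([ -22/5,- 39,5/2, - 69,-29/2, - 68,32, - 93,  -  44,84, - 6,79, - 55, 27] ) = [ - 93,  -  69, - 68, - 55,  -  44, - 39, -29/2,-6 , - 22/5,5/2,27,32,79,84]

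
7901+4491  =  12392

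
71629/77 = 71629/77 = 930.25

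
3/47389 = 3/47389  =  0.00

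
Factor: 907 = 907^1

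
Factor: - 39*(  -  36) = 2^2 * 3^3*13^1 = 1404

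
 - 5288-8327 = -13615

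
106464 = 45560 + 60904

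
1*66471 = 66471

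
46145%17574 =10997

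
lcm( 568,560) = 39760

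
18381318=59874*307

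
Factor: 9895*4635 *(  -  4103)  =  -188177222475 = -3^2*5^2*11^1*103^1 * 373^1*1979^1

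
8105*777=6297585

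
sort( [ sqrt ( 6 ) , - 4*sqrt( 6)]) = [ - 4 * sqrt( 6),sqrt(6 )]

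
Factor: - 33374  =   - 2^1*11^1*37^1*41^1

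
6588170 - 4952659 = 1635511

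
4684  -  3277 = 1407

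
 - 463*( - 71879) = 33279977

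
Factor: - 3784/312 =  - 473/39  =  -3^(-1)*11^1*13^(-1)*43^1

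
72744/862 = 36372/431 = 84.39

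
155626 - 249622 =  - 93996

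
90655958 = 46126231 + 44529727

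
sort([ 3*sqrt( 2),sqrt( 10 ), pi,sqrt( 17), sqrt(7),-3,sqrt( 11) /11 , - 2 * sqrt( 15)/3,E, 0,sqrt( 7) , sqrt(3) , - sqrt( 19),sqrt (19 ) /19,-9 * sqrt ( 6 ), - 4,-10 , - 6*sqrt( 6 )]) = [ - 9 * sqrt(6 ),  -  6*sqrt( 6),-10, - sqrt( 19), - 4,  -  3,-2 * sqrt (15) /3, 0, sqrt( 19)/19, sqrt(11) /11 , sqrt(3),sqrt( 7),sqrt (7), E, pi,sqrt ( 10 ) , sqrt(17),3*sqrt( 2) ] 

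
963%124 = 95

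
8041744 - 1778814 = 6262930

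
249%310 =249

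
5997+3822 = 9819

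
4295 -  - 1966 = 6261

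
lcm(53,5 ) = 265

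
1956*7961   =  15571716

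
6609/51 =129 + 10/17 = 129.59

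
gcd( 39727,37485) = 1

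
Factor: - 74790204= - 2^2* 3^1*23^1*233^1*1163^1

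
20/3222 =10/1611 = 0.01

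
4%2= 0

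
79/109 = 79/109 = 0.72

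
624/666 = 104/111 = 0.94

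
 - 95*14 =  - 1330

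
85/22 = 3  +  19/22 = 3.86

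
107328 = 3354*32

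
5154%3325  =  1829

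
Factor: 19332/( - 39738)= - 18/37 = -2^1*3^2 * 37^( - 1) 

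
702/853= 702/853 =0.82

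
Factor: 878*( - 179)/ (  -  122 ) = 78581/61 = 61^( - 1)*179^1*439^1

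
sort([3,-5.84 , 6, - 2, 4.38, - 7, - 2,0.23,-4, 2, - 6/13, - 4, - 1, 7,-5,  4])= [-7, - 5.84, - 5,-4, - 4, - 2, - 2 , - 1, - 6/13,0.23, 2, 3, 4 , 4.38, 6,7]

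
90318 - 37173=53145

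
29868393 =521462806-491594413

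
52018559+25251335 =77269894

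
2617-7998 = - 5381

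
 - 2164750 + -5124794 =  - 7289544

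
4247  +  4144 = 8391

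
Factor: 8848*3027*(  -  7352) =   -  196907851392 = -  2^7 * 3^1*7^1*79^1*919^1*1009^1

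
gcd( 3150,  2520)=630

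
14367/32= 14367/32= 448.97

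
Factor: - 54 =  - 2^1*3^3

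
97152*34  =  3303168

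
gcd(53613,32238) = 9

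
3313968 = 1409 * 2352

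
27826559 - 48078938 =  - 20252379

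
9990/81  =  370/3 = 123.33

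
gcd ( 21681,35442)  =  99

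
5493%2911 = 2582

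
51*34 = 1734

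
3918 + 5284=9202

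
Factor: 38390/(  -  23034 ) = -5/3= - 3^( - 1)*5^1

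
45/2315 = 9/463 = 0.02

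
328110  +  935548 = 1263658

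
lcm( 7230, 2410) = 7230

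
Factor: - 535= - 5^1*107^1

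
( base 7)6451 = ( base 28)2PM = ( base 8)4362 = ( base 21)541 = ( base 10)2290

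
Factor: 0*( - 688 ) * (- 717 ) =0 =0^1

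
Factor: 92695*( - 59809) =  - 5^1*18539^1*59809^1 = -5543995255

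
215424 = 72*2992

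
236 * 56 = 13216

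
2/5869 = 2/5869 = 0.00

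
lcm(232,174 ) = 696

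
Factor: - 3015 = -3^2 * 5^1*67^1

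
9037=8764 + 273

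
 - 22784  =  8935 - 31719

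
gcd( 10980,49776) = 732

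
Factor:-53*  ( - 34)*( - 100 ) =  - 2^3*5^2 * 17^1*53^1 = -  180200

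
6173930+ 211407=6385337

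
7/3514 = 1/502 = 0.00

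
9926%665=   616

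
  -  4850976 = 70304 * (-69 ) 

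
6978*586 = 4089108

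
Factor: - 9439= - 9439^1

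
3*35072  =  105216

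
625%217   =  191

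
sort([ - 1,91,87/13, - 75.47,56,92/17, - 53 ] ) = [-75.47, - 53, - 1,92/17, 87/13 , 56,91]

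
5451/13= 419  +  4/13 = 419.31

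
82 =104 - 22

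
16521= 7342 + 9179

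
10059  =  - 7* ( - 1437)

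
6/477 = 2/159 = 0.01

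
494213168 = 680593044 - 186379876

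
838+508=1346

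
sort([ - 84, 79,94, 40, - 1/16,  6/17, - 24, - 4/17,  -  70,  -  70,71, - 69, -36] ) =[ - 84, - 70, - 70,  -  69, - 36,-24,-4/17, - 1/16,  6/17  ,  40 , 71, 79,94 ]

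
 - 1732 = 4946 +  - 6678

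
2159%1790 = 369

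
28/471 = 28/471 =0.06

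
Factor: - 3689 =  - 7^1*17^1*31^1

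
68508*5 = 342540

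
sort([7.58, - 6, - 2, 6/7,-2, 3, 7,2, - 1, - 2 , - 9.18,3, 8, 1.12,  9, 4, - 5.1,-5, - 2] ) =[ - 9.18, - 6,-5.1,- 5, - 2, - 2, - 2, - 2, - 1,6/7 , 1.12,2,3,3,4,7,7.58,8,9] 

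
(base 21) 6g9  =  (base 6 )21503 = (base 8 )5657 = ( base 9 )4083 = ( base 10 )2991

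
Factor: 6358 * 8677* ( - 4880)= - 269221626080 = - 2^5*5^1 * 11^1*17^2 * 61^1* 8677^1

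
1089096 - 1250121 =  - 161025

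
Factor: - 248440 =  - 2^3*5^1*6211^1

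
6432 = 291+6141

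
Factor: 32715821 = 23^1*491^1*2897^1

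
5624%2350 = 924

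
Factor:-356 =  - 2^2*89^1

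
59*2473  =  145907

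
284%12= 8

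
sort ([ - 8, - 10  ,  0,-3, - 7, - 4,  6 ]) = [ - 10, - 8  , - 7, - 4, - 3, 0,6]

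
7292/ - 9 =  - 7292/9= - 810.22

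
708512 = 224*3163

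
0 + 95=95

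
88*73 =6424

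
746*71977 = 53694842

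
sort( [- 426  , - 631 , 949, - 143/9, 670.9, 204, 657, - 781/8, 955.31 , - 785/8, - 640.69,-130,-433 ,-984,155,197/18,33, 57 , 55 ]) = [  -  984, - 640.69, - 631,-433 , - 426,-130 ,-785/8,-781/8, -143/9,  197/18,33, 55, 57, 155, 204,657 , 670.9  ,  949, 955.31]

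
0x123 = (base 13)195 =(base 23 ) cf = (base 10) 291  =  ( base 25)bg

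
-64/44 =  - 2 + 6/11=- 1.45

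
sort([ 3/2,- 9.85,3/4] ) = [ - 9.85,3/4,3/2] 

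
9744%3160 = 264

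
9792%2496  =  2304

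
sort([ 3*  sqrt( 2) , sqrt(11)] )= [sqrt( 11), 3*sqrt( 2)]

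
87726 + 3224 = 90950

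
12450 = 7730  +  4720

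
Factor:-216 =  - 2^3*3^3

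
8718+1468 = 10186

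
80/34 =2+6/17= 2.35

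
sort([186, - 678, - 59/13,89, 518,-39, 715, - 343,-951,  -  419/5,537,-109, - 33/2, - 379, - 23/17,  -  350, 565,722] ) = [ - 951, - 678,-379, - 350, - 343, - 109, - 419/5,  -  39, - 33/2, - 59/13,  -  23/17,89,186,518,  537,565,715,  722]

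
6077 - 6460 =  - 383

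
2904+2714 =5618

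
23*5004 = 115092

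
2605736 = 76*34286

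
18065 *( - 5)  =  -90325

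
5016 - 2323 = 2693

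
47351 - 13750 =33601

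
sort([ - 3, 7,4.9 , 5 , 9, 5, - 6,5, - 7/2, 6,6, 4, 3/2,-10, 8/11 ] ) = [ - 10, - 6, - 7/2,  -  3, 8/11,3/2, 4,  4.9, 5,5,  5, 6,6,  7, 9 ] 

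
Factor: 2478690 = 2^1*3^2* 5^1*27541^1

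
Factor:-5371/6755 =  - 5^( - 1 )*7^(  -  1 )*41^1*131^1*193^(-1 ) 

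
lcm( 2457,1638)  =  4914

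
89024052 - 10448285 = 78575767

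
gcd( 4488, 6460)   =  68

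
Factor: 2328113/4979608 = 2^( - 3 )*37^( - 1 )*16823^ ( - 1)*2328113^1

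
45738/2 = 22869 = 22869.00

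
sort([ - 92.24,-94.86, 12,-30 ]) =[-94.86, - 92.24, - 30, 12] 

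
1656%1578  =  78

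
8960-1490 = 7470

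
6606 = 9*734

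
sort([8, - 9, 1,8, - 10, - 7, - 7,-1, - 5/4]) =[ - 10, - 9, - 7, - 7, - 5/4, - 1, 1, 8, 8] 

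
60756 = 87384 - 26628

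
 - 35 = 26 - 61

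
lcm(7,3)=21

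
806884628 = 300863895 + 506020733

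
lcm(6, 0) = 0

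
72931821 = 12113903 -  - 60817918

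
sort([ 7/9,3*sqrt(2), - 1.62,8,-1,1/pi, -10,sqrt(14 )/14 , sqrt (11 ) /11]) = [ - 10,-1.62,-1,sqrt( 14)/14, sqrt( 11 ) /11,1/pi,7/9,  3*sqrt( 2), 8]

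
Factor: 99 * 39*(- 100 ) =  - 386100 = -2^2 * 3^3 * 5^2*11^1 * 13^1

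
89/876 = 89/876 = 0.10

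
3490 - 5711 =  - 2221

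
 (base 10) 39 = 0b100111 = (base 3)1110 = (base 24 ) 1F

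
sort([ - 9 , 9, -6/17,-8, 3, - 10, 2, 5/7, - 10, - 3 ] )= [ - 10 , - 10, - 9, - 8, - 3, - 6/17 , 5/7,  2,3,9] 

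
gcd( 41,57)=1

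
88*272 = 23936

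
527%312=215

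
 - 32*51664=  - 1653248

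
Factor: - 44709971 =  - 67^1*79^1*8447^1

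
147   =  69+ 78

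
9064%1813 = 1812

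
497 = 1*497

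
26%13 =0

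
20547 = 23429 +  - 2882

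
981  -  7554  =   - 6573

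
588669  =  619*951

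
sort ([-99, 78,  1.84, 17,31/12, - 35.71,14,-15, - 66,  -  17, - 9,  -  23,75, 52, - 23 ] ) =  [-99,-66,-35.71, -23, - 23, - 17,- 15, - 9, 1.84, 31/12 , 14 , 17, 52, 75,78]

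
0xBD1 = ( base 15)D6A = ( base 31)34I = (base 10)3025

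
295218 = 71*4158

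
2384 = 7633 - 5249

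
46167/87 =15389/29 = 530.66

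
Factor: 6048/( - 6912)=-7/8 = - 2^( - 3)*7^1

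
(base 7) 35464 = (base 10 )9160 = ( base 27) cf7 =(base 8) 21710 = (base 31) 9gf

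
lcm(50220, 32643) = 652860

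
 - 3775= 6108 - 9883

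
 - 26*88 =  - 2288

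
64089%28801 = 6487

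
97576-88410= 9166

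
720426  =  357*2018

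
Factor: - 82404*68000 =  - 2^7*3^3 * 5^3*7^1*17^1*109^1=-5603472000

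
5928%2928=72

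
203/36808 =203/36808=0.01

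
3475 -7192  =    -  3717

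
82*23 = 1886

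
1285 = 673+612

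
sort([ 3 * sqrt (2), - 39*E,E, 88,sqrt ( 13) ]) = [ - 39*E,E,sqrt(13),3*sqrt(2 ), 88]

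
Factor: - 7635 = -3^1*5^1*509^1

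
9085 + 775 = 9860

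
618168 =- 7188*( - 86 )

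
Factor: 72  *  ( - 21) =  - 2^3 * 3^3 * 7^1=-1512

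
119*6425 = 764575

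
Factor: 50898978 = 2^1*3^2*13^1*217517^1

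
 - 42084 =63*( - 668) 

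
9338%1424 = 794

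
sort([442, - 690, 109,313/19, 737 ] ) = [ - 690,313/19,109,442,737]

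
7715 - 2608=5107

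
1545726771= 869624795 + 676101976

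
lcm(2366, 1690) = 11830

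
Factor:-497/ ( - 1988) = 1/4 = 2^( - 2 ) 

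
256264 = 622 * 412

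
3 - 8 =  - 5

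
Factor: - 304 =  - 2^4 * 19^1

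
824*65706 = 54141744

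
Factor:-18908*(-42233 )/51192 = 199635391/12798 = 2^( - 1 ) *3^( - 4 )*29^1 * 79^( -1 )*157^1*163^1*269^1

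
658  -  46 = 612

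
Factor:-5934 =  - 2^1*3^1*23^1*43^1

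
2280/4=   570 = 570.00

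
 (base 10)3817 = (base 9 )5211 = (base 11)2960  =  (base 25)62h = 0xee9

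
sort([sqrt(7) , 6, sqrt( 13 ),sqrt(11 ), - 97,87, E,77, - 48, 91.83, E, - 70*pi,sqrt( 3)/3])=[ - 70 * pi  , - 97,-48,  sqrt( 3 ) /3, sqrt (7), E, E, sqrt( 11),sqrt ( 13), 6,  77,87,91.83 ] 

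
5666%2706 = 254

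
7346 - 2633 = 4713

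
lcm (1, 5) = 5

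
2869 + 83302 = 86171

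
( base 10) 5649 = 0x1611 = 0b1011000010001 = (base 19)FC6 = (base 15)1a19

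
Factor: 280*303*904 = 76695360 = 2^6*3^1*5^1*7^1*101^1* 113^1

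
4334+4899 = 9233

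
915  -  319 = 596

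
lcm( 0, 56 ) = 0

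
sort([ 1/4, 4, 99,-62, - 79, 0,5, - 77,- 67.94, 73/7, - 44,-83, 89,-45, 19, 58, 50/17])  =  [-83, -79,-77,- 67.94, - 62, - 45, - 44,0,1/4, 50/17,4, 5,73/7 , 19,58, 89,99]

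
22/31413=22/31413 = 0.00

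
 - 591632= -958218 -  - 366586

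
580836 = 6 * 96806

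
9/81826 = 9/81826 = 0.00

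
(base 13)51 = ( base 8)102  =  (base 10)66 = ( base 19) 39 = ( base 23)2k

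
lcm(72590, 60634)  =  5153890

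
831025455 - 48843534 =782181921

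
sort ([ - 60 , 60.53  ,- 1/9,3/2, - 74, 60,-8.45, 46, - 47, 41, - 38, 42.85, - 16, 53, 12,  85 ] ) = [ - 74,- 60, - 47, - 38, - 16,  -  8.45, - 1/9, 3/2,  12,41 , 42.85, 46, 53, 60 , 60.53, 85]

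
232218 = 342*679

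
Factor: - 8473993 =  - 11^2*59^1*1187^1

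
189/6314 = 27/902=   0.03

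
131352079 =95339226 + 36012853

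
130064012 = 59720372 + 70343640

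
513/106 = 513/106 = 4.84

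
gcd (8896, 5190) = 2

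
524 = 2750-2226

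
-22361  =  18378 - 40739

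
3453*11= 37983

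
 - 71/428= - 71/428 = - 0.17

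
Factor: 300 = 2^2 * 3^1*5^2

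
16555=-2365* ( - 7)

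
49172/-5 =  - 49172/5 = -  9834.40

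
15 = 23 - 8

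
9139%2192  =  371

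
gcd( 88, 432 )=8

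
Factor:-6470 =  -2^1*5^1*647^1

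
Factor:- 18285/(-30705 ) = 53^1*89^( - 1 ) = 53/89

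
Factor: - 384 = -2^7*3^1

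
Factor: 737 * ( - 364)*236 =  - 63311248 =- 2^4*7^1*11^1*13^1 * 59^1*67^1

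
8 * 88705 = 709640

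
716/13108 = 179/3277 = 0.05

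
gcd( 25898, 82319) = 1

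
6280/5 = 1256 = 1256.00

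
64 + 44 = 108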